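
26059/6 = 26059/6 = 4343.17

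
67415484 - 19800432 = 47615052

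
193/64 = 193/64 = 3.02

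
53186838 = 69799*762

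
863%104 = 31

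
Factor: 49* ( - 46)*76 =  - 171304= -2^3*  7^2 * 19^1*23^1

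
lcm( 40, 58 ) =1160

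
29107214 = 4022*7237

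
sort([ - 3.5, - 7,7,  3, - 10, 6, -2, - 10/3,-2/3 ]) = [ - 10, - 7, - 3.5, - 10/3, - 2, - 2/3, 3, 6,7 ]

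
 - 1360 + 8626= 7266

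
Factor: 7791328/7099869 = 2^5*3^( - 1 )*7^ ( - 1 ) * 151^( - 1 ) * 2239^( - 1) * 243479^1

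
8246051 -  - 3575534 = 11821585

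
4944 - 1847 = 3097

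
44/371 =44/371 = 0.12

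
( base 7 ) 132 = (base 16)48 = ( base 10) 72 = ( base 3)2200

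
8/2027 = 8/2027 = 0.00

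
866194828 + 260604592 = 1126799420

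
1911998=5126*373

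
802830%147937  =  63145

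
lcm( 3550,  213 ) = 10650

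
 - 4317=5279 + -9596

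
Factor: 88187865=3^1*5^1*23^1*255617^1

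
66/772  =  33/386 = 0.09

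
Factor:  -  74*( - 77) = 5698= 2^1 *7^1*11^1 * 37^1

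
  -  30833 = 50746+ - 81579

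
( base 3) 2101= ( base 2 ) 1000000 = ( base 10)64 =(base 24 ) 2g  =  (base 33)1v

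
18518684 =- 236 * ( - 78469 )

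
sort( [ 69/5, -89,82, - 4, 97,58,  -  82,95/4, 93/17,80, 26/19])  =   [ - 89, - 82, - 4, 26/19,93/17,69/5, 95/4 , 58,80, 82,97] 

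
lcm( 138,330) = 7590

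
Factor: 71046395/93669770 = 232939/307114 = 2^ (-1)*7^1*107^1*311^1*153557^( - 1)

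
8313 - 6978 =1335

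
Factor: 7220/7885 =76/83 = 2^2*19^1*83^( - 1)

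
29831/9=29831/9 = 3314.56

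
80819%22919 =12062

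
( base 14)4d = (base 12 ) 59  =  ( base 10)69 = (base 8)105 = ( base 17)41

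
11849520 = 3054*3880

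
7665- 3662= 4003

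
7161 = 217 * 33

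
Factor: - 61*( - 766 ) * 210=9812460=2^2*3^1*5^1*7^1 *61^1*383^1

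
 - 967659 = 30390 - 998049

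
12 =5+7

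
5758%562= 138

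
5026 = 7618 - 2592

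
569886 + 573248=1143134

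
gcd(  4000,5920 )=160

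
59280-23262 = 36018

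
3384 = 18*188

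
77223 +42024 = 119247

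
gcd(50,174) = 2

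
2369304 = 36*65814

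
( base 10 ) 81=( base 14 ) 5B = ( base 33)2F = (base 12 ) 69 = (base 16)51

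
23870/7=3410 = 3410.00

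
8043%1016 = 931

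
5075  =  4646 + 429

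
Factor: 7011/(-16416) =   -  41/96  =  - 2^(-5 ) *3^( - 1)*41^1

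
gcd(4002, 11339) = 667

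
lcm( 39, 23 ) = 897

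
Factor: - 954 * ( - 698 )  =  2^2 * 3^2*53^1*349^1 = 665892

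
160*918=146880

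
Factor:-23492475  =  -3^2*5^2*263^1*397^1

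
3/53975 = 3/53975 = 0.00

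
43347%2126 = 827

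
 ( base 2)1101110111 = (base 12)61b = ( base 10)887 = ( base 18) 2D5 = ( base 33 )QT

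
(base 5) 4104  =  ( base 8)1021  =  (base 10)529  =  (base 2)1000010001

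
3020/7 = 3020/7 = 431.43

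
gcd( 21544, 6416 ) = 8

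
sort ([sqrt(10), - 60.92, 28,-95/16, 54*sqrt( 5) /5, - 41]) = [ -60.92, - 41, - 95/16,sqrt(10), 54*sqrt( 5) /5,28 ]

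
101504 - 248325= - 146821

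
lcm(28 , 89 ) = 2492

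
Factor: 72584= 2^3*43^1*211^1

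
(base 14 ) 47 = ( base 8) 77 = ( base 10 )63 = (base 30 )23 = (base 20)33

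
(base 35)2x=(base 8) 147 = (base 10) 103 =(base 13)7C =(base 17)61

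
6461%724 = 669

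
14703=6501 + 8202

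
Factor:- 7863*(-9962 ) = 2^1*3^1 * 17^1*293^1*2621^1 = 78331206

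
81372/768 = 105 + 61/64 = 105.95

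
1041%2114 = 1041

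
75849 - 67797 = 8052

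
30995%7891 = 7322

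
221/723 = 221/723  =  0.31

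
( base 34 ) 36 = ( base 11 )99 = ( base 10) 108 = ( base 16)6c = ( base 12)90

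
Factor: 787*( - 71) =- 71^1*787^1 = - 55877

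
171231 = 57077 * 3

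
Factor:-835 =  - 5^1*167^1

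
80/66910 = 8/6691 =0.00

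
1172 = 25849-24677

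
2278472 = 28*81374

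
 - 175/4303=  -  175/4303 = - 0.04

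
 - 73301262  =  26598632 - 99899894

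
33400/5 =6680 = 6680.00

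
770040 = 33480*23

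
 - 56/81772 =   -  1 + 20429/20443 = - 0.00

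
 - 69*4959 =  - 342171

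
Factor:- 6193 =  - 11^1 * 563^1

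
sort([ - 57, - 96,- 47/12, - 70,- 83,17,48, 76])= [- 96, - 83, - 70, - 57, - 47/12,17,48, 76] 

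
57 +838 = 895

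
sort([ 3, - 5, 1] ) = [ - 5,1, 3 ] 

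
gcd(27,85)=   1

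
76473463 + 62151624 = 138625087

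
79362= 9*8818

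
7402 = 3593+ 3809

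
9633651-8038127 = 1595524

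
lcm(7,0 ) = 0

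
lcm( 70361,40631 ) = 2884801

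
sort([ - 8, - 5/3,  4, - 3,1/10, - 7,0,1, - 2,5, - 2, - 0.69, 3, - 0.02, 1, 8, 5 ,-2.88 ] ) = [ - 8, - 7, - 3, - 2.88, - 2  ,-2,- 5/3, - 0.69, - 0.02, 0,1/10,1,1, 3,4 , 5, 5,8] 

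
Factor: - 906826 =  - 2^1 *61^1 * 7433^1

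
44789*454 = 20334206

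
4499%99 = 44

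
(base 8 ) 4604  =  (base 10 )2436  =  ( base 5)34221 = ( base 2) 100110000100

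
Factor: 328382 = 2^1*164191^1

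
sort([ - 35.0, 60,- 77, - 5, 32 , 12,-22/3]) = [ - 77, - 35.0, - 22/3, - 5,12, 32,60]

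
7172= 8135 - 963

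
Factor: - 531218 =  - 2^1 * 151^1*1759^1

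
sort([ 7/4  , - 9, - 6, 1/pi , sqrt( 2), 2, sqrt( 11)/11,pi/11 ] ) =[ - 9, - 6, pi/11, sqrt(11 )/11,  1/pi, sqrt( 2), 7/4, 2 ] 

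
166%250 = 166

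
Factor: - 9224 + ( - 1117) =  - 3^3*383^1 = - 10341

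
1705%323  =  90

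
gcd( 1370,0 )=1370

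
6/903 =2/301=   0.01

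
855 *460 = 393300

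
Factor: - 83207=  - 83207^1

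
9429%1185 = 1134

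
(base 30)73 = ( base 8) 325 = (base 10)213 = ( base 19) B4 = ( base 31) 6r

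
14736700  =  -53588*( - 275)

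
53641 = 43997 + 9644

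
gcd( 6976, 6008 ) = 8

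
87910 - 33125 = 54785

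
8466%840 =66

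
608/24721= 608/24721 = 0.02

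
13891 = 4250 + 9641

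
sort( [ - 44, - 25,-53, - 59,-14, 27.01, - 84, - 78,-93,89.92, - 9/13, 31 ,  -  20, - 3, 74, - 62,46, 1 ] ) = [ -93,  -  84, - 78, - 62 , - 59, - 53, - 44,-25, - 20, - 14, - 3,-9/13 , 1, 27.01, 31, 46, 74, 89.92]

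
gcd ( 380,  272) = 4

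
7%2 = 1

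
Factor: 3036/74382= 2/49 =2^1* 7^( - 2)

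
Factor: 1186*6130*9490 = 2^3*5^2 * 13^1*73^1 * 593^1*613^1= 68994008200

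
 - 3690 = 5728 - 9418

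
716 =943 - 227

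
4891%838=701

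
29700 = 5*5940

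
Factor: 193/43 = 43^(  -  1)*193^1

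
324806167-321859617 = 2946550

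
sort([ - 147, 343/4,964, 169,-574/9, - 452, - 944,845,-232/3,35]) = [ - 944, - 452, -147,-232/3,  -  574/9,35,343/4, 169, 845,964]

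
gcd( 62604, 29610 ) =846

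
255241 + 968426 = 1223667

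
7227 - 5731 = 1496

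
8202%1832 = 874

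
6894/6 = 1149 = 1149.00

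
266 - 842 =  - 576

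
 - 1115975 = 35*(- 31885)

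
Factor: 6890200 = 2^3*5^2*47^1 * 733^1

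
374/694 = 187/347 = 0.54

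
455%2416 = 455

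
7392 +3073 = 10465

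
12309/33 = 373=373.00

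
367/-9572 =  - 367/9572= - 0.04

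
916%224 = 20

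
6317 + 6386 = 12703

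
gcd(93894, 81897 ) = 3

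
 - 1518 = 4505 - 6023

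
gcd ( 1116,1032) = 12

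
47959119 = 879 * 54561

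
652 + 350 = 1002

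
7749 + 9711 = 17460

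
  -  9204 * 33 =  - 303732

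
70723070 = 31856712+38866358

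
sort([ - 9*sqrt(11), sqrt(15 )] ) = [ - 9*sqrt (11),sqrt( 15 )]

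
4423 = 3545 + 878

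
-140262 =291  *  ( - 482 ) 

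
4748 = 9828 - 5080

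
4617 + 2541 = 7158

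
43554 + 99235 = 142789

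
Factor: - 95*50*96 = - 456000 = -2^6 * 3^1*5^3*19^1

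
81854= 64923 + 16931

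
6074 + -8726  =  -2652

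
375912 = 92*4086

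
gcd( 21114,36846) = 414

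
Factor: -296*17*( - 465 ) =2^3*3^1*5^1*17^1*31^1*37^1 = 2339880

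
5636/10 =2818/5 = 563.60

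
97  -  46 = 51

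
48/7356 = 4/613 = 0.01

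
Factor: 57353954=2^1*7^1*17^1*137^1 *1759^1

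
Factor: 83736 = 2^3*3^2 * 1163^1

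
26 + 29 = 55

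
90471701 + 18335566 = 108807267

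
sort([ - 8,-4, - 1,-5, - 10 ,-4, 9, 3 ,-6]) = [-10, - 8 , - 6, - 5, - 4,-4, - 1, 3,  9]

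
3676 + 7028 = 10704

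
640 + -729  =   - 89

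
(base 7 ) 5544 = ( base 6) 13120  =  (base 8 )3710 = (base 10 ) 1992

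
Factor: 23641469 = 353^1*66973^1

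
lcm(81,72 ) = 648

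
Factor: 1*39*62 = 2^1*3^1*13^1*31^1 = 2418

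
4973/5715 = 4973/5715 = 0.87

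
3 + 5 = 8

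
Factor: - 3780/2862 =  - 2^1*5^1*7^1*53^ (-1)= -  70/53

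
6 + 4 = 10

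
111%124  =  111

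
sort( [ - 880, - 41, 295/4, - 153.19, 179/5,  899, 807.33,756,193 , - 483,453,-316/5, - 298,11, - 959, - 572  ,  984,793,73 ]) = [ - 959,  -  880, - 572, - 483,-298, - 153.19, - 316/5, - 41,11,  179/5, 73,295/4,193, 453,756, 793 , 807.33,899, 984 ] 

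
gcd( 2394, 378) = 126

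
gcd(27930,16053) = 3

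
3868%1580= 708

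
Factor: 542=2^1*271^1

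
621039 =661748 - 40709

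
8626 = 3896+4730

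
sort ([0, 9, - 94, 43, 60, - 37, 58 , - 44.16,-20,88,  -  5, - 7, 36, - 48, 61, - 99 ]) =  [ - 99, - 94, - 48,-44.16, - 37, - 20, - 7, - 5,  0,9,36,  43,58, 60, 61,88] 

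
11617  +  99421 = 111038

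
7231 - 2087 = 5144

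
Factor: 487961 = 67^1 * 7283^1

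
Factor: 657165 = 3^1*5^1*193^1*227^1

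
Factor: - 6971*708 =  - 2^2*3^1*59^1*6971^1 = -4935468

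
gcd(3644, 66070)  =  2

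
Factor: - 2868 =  - 2^2*3^1 * 239^1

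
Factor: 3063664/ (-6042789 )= - 2^4*3^(-3 )*43^1*61^1*73^1*79^( - 1 )*2833^ ( - 1)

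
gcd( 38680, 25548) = 4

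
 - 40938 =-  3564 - 37374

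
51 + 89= 140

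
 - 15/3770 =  - 3/754 = - 0.00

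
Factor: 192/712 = 24/89 = 2^3*3^1*89^( - 1)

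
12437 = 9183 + 3254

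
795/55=14+5/11 =14.45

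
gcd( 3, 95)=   1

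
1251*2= 2502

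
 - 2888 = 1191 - 4079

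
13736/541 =13736/541 = 25.39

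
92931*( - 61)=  - 5668791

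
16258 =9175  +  7083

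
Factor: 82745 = 5^1*13^1*19^1* 67^1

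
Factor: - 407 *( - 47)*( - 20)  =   - 2^2*5^1*11^1*37^1*47^1 = - 382580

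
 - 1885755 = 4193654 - 6079409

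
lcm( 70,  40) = 280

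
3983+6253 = 10236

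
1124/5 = 224 +4/5 = 224.80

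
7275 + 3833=11108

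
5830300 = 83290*70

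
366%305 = 61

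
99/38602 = 99/38602  =  0.00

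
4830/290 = 483/29 = 16.66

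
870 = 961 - 91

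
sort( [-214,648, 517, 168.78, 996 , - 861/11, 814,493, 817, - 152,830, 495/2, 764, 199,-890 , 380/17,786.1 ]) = [  -  890, -214, - 152, -861/11, 380/17, 168.78, 199, 495/2, 493,517, 648, 764 , 786.1, 814, 817, 830, 996] 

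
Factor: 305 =5^1 * 61^1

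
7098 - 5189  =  1909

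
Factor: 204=2^2 * 3^1* 17^1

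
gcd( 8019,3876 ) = 3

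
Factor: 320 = 2^6*5^1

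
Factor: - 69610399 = - 199^1*349801^1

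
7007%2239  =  290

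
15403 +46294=61697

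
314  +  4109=4423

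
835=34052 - 33217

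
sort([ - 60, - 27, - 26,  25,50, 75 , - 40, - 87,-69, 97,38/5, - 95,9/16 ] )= [ - 95, - 87, - 69, - 60, - 40,- 27 , - 26, 9/16,38/5 , 25,  50, 75,  97 ]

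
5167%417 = 163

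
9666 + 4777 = 14443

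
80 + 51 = 131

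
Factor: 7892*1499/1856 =2^( - 4)*29^( - 1 )*  1499^1*1973^1= 2957527/464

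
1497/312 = 4 + 83/104 = 4.80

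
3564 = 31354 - 27790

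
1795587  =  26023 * 69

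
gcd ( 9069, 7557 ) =3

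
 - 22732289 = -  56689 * 401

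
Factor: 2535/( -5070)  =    -  2^( - 1)= -1/2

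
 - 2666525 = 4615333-7281858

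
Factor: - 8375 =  - 5^3 * 67^1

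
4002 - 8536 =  - 4534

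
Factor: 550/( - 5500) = - 2^( - 1)*5^( - 1 ) = - 1/10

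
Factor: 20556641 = 7^1*23^1*127681^1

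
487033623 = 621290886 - 134257263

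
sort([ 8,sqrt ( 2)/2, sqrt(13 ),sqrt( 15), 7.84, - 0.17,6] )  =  [ - 0.17, sqrt( 2)/2, sqrt (13 ),  sqrt( 15 ), 6,7.84, 8 ] 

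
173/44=173/44 = 3.93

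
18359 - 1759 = 16600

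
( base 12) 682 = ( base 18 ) 2H8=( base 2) 1111000010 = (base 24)1G2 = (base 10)962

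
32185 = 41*785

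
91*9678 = 880698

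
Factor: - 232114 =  - 2^1*43^1*2699^1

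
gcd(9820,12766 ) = 982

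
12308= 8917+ 3391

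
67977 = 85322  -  17345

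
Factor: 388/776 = 1/2=2^( - 1)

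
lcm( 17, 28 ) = 476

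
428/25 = 428/25 = 17.12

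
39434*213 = 8399442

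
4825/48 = 100 + 25/48 = 100.52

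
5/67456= 5/67456=0.00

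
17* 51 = 867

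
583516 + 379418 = 962934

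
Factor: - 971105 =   -  5^1*167^1*1163^1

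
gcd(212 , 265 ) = 53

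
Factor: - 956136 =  - 2^3*3^1 * 39839^1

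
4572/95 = 4572/95 =48.13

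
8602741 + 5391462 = 13994203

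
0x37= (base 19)2h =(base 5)210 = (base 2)110111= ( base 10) 55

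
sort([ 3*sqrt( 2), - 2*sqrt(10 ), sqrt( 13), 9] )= [ -2*sqrt( 10),sqrt ( 13), 3 *sqrt ( 2) , 9]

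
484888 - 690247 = -205359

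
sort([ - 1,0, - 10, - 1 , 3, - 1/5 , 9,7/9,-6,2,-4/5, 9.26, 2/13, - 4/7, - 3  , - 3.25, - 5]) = [ - 10 ,-6, - 5, - 3.25 , - 3, - 1, - 1, - 4/5, -4/7, - 1/5,0, 2/13,  7/9,2,3 , 9 , 9.26]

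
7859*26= 204334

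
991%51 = 22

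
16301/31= 16301/31= 525.84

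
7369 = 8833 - 1464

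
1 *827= 827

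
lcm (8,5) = 40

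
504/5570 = 252/2785 = 0.09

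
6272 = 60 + 6212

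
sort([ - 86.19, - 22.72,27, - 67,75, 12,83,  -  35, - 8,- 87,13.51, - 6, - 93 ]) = [ - 93 , - 87, - 86.19, - 67, - 35, - 22.72,  -  8,-6, 12,  13.51,27, 75,83]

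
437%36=5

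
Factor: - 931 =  - 7^2*19^1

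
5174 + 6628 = 11802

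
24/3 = 8 = 8.00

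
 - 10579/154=-10579/154  =  - 68.69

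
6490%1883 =841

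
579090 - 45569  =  533521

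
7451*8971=66842921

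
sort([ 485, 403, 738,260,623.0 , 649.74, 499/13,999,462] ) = [ 499/13  ,  260, 403,462,485,623.0,649.74,738,999] 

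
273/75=91/25 =3.64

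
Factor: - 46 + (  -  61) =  - 107= -107^1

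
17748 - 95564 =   -  77816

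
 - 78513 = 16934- 95447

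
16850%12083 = 4767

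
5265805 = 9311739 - 4045934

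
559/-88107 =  - 1 +2036/2049= - 0.01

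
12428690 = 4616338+7812352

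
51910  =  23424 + 28486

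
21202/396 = 53 + 107/198 = 53.54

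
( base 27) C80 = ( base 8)21404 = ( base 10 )8964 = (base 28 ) BC4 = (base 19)15ff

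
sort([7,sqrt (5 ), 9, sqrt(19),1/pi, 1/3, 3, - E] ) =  [ -E,1/pi, 1/3,  sqrt(5 ) , 3, sqrt( 19 ),7, 9]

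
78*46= 3588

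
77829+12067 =89896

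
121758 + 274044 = 395802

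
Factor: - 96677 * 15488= - 2^7*7^2 * 11^2* 1973^1 = - 1497333376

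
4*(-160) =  - 640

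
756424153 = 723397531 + 33026622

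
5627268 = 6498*866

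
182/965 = 182/965 =0.19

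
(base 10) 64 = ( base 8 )100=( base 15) 44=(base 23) 2i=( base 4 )1000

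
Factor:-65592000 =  - 2^6*3^2*5^3*911^1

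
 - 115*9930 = - 1141950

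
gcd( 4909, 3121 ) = 1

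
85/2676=85/2676= 0.03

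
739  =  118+621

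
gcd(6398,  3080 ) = 14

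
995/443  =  2 + 109/443 = 2.25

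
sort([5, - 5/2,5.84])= [ - 5/2  ,  5,5.84 ]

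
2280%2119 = 161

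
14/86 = 7/43 = 0.16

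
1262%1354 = 1262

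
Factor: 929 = 929^1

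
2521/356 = 2521/356= 7.08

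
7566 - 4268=3298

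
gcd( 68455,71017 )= 1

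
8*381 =3048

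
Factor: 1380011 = 757^1*1823^1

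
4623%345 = 138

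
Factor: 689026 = 2^1*13^1 * 26501^1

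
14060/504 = 27 + 113/126 = 27.90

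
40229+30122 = 70351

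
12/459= 4/153 = 0.03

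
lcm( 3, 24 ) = 24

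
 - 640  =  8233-8873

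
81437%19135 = 4897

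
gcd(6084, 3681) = 9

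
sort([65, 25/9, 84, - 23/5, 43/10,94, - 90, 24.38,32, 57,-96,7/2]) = [ - 96, - 90 , - 23/5,25/9, 7/2, 43/10, 24.38, 32, 57,65, 84,94] 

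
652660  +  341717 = 994377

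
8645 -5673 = 2972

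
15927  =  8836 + 7091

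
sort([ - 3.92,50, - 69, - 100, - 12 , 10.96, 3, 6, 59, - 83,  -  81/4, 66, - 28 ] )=[ - 100, - 83,- 69, - 28, - 81/4, - 12 , - 3.92, 3,6,  10.96,50, 59,66]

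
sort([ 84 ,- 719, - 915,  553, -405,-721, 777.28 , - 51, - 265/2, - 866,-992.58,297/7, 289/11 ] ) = [ - 992.58, - 915, - 866, - 721, - 719, - 405 , - 265/2, - 51,289/11,297/7, 84,553,777.28] 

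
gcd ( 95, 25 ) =5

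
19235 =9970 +9265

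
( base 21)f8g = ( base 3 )100022211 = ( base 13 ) 3130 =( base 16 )1A8F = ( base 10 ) 6799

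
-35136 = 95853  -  130989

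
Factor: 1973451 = 3^1*557^1*1181^1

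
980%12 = 8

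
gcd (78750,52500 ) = 26250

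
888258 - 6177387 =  - 5289129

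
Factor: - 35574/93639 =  - 242/637  =  - 2^1*7^(-2)*11^2*13^( - 1)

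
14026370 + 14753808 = 28780178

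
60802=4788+56014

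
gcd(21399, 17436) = 3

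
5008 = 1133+3875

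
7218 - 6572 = 646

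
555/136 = 555/136 = 4.08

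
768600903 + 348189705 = 1116790608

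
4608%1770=1068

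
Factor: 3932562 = 2^1*3^1*439^1*1493^1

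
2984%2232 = 752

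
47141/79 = 596+57/79 = 596.72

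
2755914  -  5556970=-2801056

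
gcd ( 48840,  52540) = 740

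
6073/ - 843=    -8 + 671/843 = - 7.20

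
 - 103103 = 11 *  ( - 9373)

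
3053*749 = 2286697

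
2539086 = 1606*1581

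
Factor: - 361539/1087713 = -11^( - 1 )*17^2*139^1*10987^( - 1) = - 40171/120857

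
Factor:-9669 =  - 3^1 * 11^1*293^1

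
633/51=12 + 7/17 = 12.41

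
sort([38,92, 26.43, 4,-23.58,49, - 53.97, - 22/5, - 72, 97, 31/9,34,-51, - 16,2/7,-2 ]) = [ - 72,-53.97, - 51, - 23.58,-16,-22/5,-2, 2/7, 31/9,  4, 26.43,34, 38,  49, 92 , 97 ] 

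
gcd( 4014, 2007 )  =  2007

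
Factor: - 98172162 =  - 2^1*3^4*11^1*89^1*619^1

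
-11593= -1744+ - 9849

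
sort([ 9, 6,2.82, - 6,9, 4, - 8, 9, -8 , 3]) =[ - 8, - 8, - 6,2.82, 3,  4, 6, 9, 9 , 9]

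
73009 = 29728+43281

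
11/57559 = 11/57559=0.00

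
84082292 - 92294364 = - 8212072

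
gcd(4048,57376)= 176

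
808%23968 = 808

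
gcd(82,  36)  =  2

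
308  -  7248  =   - 6940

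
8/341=8/341 = 0.02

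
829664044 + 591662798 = 1421326842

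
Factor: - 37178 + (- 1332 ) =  - 2^1*5^1*3851^1  =  - 38510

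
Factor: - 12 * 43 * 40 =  - 20640 = - 2^5 * 3^1 * 5^1 * 43^1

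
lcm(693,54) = 4158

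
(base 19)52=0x61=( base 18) 57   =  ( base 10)97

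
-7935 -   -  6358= -1577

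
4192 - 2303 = 1889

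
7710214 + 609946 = 8320160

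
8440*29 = 244760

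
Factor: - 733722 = -2^1*3^1*11^1*11117^1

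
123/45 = 41/15 = 2.73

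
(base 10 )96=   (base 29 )39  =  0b1100000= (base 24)40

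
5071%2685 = 2386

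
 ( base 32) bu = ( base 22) h8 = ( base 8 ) 576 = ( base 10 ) 382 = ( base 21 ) i4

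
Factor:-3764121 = -3^1*37^1*33911^1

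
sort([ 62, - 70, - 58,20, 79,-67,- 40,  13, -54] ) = [ - 70, - 67, - 58, - 54,  -  40,13, 20, 62,  79 ] 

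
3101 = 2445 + 656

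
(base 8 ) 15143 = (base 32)6j3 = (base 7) 25460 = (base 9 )10235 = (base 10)6755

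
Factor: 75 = 3^1 * 5^2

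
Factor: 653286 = 2^1*3^1*108881^1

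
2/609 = 2/609 =0.00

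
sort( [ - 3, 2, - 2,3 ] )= [ - 3,-2,2, 3]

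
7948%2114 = 1606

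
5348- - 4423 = 9771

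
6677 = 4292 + 2385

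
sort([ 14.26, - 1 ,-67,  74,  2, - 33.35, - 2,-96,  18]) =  [ - 96, - 67, - 33.35,  -  2  ,  -  1,2,14.26, 18, 74]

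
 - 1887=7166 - 9053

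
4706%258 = 62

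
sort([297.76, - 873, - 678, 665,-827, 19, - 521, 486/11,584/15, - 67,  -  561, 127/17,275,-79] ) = [ - 873, - 827,-678, - 561,  -  521, - 79, - 67,127/17,19 , 584/15, 486/11 , 275, 297.76,665 ]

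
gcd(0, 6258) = 6258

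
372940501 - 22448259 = 350492242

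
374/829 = 374/829 = 0.45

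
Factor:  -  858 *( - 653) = 2^1 * 3^1 *11^1 * 13^1*653^1 = 560274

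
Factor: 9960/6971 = 2^3*3^1*5^1 * 83^1*6971^(-1 )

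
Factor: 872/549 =2^3  *  3^(-2 )*61^( - 1 )*109^1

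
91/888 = 91/888 = 0.10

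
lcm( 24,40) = 120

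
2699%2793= 2699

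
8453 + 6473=14926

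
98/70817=98/70817  =  0.00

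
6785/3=6785/3 = 2261.67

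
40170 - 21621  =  18549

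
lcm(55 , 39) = 2145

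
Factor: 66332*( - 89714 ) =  - 5950909048=   - 2^3*7^1 * 23^1*31^1*103^1 *1447^1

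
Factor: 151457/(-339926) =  - 2^( - 1 ) *311^1*349^(- 1)  =  - 311/698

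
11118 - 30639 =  - 19521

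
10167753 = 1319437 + 8848316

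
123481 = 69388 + 54093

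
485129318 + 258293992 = 743423310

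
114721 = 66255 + 48466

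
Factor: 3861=3^3*11^1* 13^1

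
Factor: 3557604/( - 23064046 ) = -2^1*3^1*29^1*1019^( - 1 )*10223^1*11317^(-1 )= - 1778802/11532023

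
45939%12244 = 9207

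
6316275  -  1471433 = 4844842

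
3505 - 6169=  - 2664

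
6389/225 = 28 + 89/225 = 28.40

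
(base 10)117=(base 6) 313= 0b1110101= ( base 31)3o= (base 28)45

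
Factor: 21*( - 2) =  - 42 = -2^1*3^1*7^1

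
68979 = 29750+39229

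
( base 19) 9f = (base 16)BA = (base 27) 6O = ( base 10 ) 186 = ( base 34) 5G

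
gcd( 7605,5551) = 13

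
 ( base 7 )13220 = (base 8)6726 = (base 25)5gh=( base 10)3542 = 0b110111010110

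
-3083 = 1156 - 4239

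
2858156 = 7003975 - 4145819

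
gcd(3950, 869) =79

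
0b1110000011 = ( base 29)120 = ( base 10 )899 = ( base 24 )1db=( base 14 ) 483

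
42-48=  - 6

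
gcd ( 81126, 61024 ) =2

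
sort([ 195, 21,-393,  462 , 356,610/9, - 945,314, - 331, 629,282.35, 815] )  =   [ - 945, - 393, - 331,  21,610/9, 195,282.35, 314,356,462, 629,  815] 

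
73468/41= 1791+37/41 = 1791.90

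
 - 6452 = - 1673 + -4779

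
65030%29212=6606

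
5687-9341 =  - 3654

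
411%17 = 3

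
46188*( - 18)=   -  831384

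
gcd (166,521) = 1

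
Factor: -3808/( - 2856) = 4/3 = 2^2*3^(-1)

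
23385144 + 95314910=118700054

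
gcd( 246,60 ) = 6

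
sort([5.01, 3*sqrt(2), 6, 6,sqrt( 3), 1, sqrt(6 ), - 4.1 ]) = [ - 4.1, 1 , sqrt(3 ),sqrt( 6), 3*sqrt(2 ),5.01, 6,6]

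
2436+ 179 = 2615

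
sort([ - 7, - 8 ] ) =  [ - 8, - 7]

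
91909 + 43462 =135371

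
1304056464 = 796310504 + 507745960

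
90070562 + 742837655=832908217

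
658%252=154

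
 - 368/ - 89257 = 368/89257 = 0.00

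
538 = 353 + 185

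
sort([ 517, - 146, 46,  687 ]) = [ - 146, 46, 517,687 ] 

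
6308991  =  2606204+3702787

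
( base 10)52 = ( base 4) 310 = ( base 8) 64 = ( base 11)48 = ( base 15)37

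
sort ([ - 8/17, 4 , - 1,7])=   [-1, - 8/17,4, 7 ]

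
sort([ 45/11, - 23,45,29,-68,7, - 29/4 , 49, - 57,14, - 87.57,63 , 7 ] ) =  [ - 87.57, - 68, - 57, - 23, - 29/4,45/11,7,  7,14,29,  45,49,63]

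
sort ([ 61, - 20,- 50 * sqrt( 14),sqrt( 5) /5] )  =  [ - 50 * sqrt(14), - 20, sqrt( 5) /5, 61 ]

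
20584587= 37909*543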